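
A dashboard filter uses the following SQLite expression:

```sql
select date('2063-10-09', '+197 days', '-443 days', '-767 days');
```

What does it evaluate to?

Applying '+197 days' to 2063-10-09: counting 197 days forward gives 2064-04-23.
Applying '-443 days' to 2064-04-23: counting 443 days back gives 2063-02-05.
Applying '-767 days' to 2063-02-05: counting 767 days back gives 2060-12-30.

2060-12-30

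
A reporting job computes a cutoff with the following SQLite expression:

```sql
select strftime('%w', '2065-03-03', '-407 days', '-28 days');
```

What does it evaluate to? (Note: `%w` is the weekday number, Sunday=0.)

First apply '-407 days', '-28 days': 2065-03-03 → 2063-12-24.
2063-12-24 is a Monday; with Sunday=0 that is 1.

1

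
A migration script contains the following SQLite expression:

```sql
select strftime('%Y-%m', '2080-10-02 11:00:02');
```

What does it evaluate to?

2080-10

`%Y-%m` extracts the year-month: 2080-10.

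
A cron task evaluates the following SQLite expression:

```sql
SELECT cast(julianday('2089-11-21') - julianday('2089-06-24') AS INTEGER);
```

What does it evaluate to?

6 days remain in June 2089 after the 24th (30 − 24).
July 2089: 31 days.
August 2089: 31 days.
September 2089: 30 days.
October 2089: 31 days.
Then 21 days into November 2089.
Total: 6 + 31 + 31 + 30 + 31 + 21 = 150.

150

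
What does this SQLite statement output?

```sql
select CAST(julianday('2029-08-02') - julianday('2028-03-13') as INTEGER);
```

18 days remain in March 2028 after the 13th (31 − 13).
Full months from April 2028 through July 2029 contribute their day counts.
Then 2 days into August 2029.
Total: 18 + 30 + 31 + 30 + 31 + 31 + 30 + 31 + 30 + 31 + 31 + 28 + 31 + 30 + 31 + 30 + 31 + 2 = 507.

507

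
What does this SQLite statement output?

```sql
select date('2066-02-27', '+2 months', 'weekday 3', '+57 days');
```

2066-06-24

Adding +2 months to 2066-02-27 gives 2066-04-27.
`weekday 3` advances to the next Wednesday; 2066-04-27 is a Tuesday, so it moves forward to 2066-04-28.
Applying '+57 days' to 2066-04-28: counting 57 days forward gives 2066-06-24.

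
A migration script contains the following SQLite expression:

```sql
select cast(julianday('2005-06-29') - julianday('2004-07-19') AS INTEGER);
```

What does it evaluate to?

12 days remain in July 2004 after the 19th (31 − 19).
Full months from August 2004 through May 2005 contribute their day counts.
Then 29 days into June 2005.
Total: 12 + 31 + 30 + 31 + 30 + 31 + 31 + 28 + 31 + 30 + 31 + 29 = 345.

345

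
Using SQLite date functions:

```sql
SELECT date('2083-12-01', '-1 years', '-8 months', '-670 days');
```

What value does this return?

2080-05-31

Adding -1 year to 2083-12-01 gives 2082-12-01.
Adding -8 months to 2082-12-01 gives 2082-04-01.
Applying '-670 days' to 2082-04-01: counting 670 days back gives 2080-05-31.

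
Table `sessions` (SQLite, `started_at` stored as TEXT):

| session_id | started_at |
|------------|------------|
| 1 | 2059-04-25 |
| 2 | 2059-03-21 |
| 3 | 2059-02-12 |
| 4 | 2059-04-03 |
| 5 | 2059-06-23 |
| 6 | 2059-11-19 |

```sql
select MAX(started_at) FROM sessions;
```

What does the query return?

2059-11-19

MAX over {2059-02-12, 2059-03-21, 2059-04-03, 2059-04-25, 2059-06-23, 2059-11-19}.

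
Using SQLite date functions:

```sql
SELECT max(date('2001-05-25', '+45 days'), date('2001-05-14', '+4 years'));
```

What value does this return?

2005-05-14

date('2001-05-25', '+45 days') → 2001-07-09.
date('2001-05-14', '+4 years') → 2005-05-14.
Later of the two is 2005-05-14.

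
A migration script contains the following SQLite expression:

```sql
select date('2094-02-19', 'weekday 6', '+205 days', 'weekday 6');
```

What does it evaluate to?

`weekday 6` advances to the next Saturday; 2094-02-19 is a Friday, so it moves forward to 2094-02-20.
Applying '+205 days' to 2094-02-20: counting 205 days forward gives 2094-09-13.
`weekday 6` advances to the next Saturday; 2094-09-13 is a Monday, so it moves forward to 2094-09-18.

2094-09-18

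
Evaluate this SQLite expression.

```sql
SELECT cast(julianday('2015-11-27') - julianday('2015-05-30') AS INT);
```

181

1 day remains in May 2015 after the 30th (31 − 30).
June 2015: 30 days.
July 2015: 31 days.
August 2015: 31 days.
September 2015: 30 days.
October 2015: 31 days.
Then 27 days into November 2015.
Total: 1 + 30 + 31 + 31 + 30 + 31 + 27 = 181.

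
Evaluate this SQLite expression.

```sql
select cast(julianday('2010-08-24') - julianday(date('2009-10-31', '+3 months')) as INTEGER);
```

Adding +3 months to 2009-10-31 gives 2010-01-31.
0 days remain in January 2010 after the 31st (31 − 31).
Full months from February 2010 through July 2010 contribute their day counts.
Then 24 days into August 2010.
Total: 0 + 28 + 31 + 30 + 31 + 30 + 31 + 24 = 205.

205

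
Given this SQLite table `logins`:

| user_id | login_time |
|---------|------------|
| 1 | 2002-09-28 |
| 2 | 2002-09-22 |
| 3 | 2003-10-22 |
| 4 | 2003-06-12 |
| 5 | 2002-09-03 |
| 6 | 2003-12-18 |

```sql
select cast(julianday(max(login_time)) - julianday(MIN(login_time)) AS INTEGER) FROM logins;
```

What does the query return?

MIN = 2002-09-03, MAX = 2003-12-18.
27 days remain in September 2002 after the 3rd (30 − 3).
Full months from October 2002 through November 2003 contribute their day counts.
Then 18 days into December 2003.
Total: 27 + 31 + 30 + 31 + 31 + 28 + 31 + 30 + 31 + 30 + 31 + 31 + 30 + 31 + 30 + 18 = 471.

471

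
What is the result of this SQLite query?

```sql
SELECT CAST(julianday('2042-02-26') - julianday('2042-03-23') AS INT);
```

2 days remain in February 2042 after the 26th (28 − 26).
Then 23 days into March 2042.
Total: 2 + 23 = 25.
The subtraction is earlier − later, so the result is −25 → -25.

-25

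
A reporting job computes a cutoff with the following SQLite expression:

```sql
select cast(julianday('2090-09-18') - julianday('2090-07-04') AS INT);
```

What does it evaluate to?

27 days remain in July 2090 after the 4th (31 − 4).
August 2090: 31 days.
Then 18 days into September 2090.
Total: 27 + 31 + 18 = 76.

76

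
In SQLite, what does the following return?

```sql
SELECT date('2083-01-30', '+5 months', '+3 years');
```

Adding +5 months to 2083-01-30 gives 2083-06-30.
Adding +3 years to 2083-06-30 gives 2086-06-30.

2086-06-30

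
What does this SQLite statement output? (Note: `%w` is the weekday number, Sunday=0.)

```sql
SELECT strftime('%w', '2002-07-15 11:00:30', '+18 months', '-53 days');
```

First apply '+18 months', '-53 days': 2002-07-15 11:00:30 → 2003-11-23 11:00:30.
2003-11-23 is a Sunday; with Sunday=0 that is 0.

0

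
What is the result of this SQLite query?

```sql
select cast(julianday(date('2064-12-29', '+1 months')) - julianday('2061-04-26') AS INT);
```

1374

Adding +1 month to 2064-12-29 gives 2065-01-29.
4 days remain in April 2061 after the 26th (30 − 26).
Full months from May 2061 through December 2064 contribute their day counts.
Then 29 days into January 2065.
Total: 4 + 31 + 30 + 31 + 31 + 30 + 31 + 30 + 31 + 31 + 28 + 31 + 30 + 31 + 30 + 31 + 31 + 30 + 31 + 30 + 31 + 31 + 28 + 31 + 30 + 31 + 30 + 31 + 31 + 30 + 31 + 30 + 31 + 31 + 29 + 31 + 30 + 31 + 30 + 31 + 31 + 30 + 31 + 30 + 31 + 29 = 1374.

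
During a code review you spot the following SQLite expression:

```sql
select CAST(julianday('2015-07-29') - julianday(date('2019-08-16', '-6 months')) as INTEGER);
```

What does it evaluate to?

Adding -6 months to 2019-08-16 gives 2019-02-16.
2 days remain in July 2015 after the 29th (31 − 29).
Full months from August 2015 through January 2019 contribute their day counts.
Then 16 days into February 2019.
Total: 2 + 31 + 30 + 31 + 30 + 31 + 31 + 29 + 31 + 30 + 31 + 30 + 31 + 31 + 30 + 31 + 30 + 31 + 31 + 28 + 31 + 30 + 31 + 30 + 31 + 31 + 30 + 31 + 30 + 31 + 31 + 28 + 31 + 30 + 31 + 30 + 31 + 31 + 30 + 31 + 30 + 31 + 31 + 16 = 1298.
The subtraction is earlier − later, so the result is −1298 → -1298.

-1298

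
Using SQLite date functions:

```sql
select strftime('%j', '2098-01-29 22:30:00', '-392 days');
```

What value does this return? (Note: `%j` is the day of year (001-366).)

First apply '-392 days': 2098-01-29 22:30:00 → 2097-01-02 22:30:00.
Day-of-year for 2097-01-02: days since 2097-01-01 inclusive = 2, zero-padded to 002.

002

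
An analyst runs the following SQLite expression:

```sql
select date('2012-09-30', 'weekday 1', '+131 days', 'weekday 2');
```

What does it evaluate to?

2013-02-12

`weekday 1` advances to the next Monday; 2012-09-30 is a Sunday, so it moves forward to 2012-10-01.
Applying '+131 days' to 2012-10-01: counting 131 days forward gives 2013-02-09.
`weekday 2` advances to the next Tuesday; 2013-02-09 is a Saturday, so it moves forward to 2013-02-12.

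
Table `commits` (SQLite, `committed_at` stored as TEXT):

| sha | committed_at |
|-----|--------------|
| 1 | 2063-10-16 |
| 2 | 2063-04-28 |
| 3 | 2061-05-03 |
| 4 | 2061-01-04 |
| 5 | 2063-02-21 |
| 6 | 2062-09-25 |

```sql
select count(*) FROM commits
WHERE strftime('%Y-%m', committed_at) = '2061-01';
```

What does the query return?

1

Rows with year-month 2061-01: 2061-01-04 → 1.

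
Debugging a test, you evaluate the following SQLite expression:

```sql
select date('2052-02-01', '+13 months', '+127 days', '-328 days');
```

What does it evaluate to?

2052-08-12

Adding +13 months to 2052-02-01 gives 2053-03-01.
Applying '+127 days' to 2053-03-01: counting 127 days forward gives 2053-07-06.
Applying '-328 days' to 2053-07-06: counting 328 days back gives 2052-08-12.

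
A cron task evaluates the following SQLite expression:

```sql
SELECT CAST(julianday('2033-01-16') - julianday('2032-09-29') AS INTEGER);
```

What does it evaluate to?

1 day remains in September 2032 after the 29th (30 − 29).
October 2032: 31 days.
November 2032: 30 days.
December 2032: 31 days.
Then 16 days into January 2033.
Total: 1 + 31 + 30 + 31 + 16 = 109.

109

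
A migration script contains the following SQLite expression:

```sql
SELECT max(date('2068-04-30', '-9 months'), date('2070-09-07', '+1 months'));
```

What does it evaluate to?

2070-10-07

date('2068-04-30', '-9 months') → 2067-07-30.
date('2070-09-07', '+1 months') → 2070-10-07.
Later of the two is 2070-10-07.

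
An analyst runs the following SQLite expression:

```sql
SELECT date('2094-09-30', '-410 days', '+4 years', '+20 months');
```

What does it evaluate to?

2099-04-16

Applying '-410 days' to 2094-09-30: counting 410 days back gives 2093-08-16.
Adding +4 years to 2093-08-16 gives 2097-08-16.
Adding +20 months to 2097-08-16 gives 2099-04-16.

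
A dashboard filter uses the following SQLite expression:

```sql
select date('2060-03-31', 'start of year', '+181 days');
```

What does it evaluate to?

`start of year` rewinds 2060-03-31 to 2060-01-01.
Applying '+181 days' to 2060-01-01: counting 181 days forward gives 2060-06-30.

2060-06-30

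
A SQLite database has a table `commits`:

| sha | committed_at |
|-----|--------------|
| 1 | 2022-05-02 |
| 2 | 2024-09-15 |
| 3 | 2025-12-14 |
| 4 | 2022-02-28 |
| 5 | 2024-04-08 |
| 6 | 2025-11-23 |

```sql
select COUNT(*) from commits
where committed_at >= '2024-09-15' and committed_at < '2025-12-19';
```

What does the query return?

Rows in [2024-09-15, 2025-12-19): 2024-09-15, 2025-12-14, 2025-11-23 → 3 rows.

3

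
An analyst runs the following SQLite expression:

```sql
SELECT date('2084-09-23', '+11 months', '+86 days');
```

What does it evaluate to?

Adding +11 months to 2084-09-23 gives 2085-08-23.
Applying '+86 days' to 2085-08-23: counting 86 days forward gives 2085-11-17.

2085-11-17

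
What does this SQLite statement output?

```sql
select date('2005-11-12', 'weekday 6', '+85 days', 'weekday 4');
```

`weekday 6` advances to the next Saturday; 2005-11-12 is already a Saturday, so it stays at 2005-11-12.
Applying '+85 days' to 2005-11-12: counting 85 days forward gives 2006-02-05.
`weekday 4` advances to the next Thursday; 2006-02-05 is a Sunday, so it moves forward to 2006-02-09.

2006-02-09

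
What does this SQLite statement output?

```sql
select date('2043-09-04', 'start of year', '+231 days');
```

`start of year` rewinds 2043-09-04 to 2043-01-01.
Applying '+231 days' to 2043-01-01: counting 231 days forward gives 2043-08-20.

2043-08-20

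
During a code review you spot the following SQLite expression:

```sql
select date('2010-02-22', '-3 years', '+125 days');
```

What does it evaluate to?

Adding -3 years to 2010-02-22 gives 2007-02-22.
Applying '+125 days' to 2007-02-22: counting 125 days forward gives 2007-06-27.

2007-06-27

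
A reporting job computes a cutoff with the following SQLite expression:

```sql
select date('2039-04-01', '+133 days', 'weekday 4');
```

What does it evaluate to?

Applying '+133 days' to 2039-04-01: counting 133 days forward gives 2039-08-12.
`weekday 4` advances to the next Thursday; 2039-08-12 is a Friday, so it moves forward to 2039-08-18.

2039-08-18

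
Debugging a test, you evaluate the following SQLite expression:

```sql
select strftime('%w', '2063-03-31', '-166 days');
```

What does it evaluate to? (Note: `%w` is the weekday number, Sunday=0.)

1

First apply '-166 days': 2063-03-31 → 2062-10-16.
2062-10-16 is a Monday; with Sunday=0 that is 1.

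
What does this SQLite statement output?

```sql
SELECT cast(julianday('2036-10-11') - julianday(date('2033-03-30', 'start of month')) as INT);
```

1320

`start of month` rewinds 2033-03-30 to 2033-03-01.
30 days remain in March 2033 after the 1st (31 − 1).
Full months from April 2033 through September 2036 contribute their day counts.
Then 11 days into October 2036.
Total: 30 + 30 + 31 + 30 + 31 + 31 + 30 + 31 + 30 + 31 + 31 + 28 + 31 + 30 + 31 + 30 + 31 + 31 + 30 + 31 + 30 + 31 + 31 + 28 + 31 + 30 + 31 + 30 + 31 + 31 + 30 + 31 + 30 + 31 + 31 + 29 + 31 + 30 + 31 + 30 + 31 + 31 + 30 + 11 = 1320.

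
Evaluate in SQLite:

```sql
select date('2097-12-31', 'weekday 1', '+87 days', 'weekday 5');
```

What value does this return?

2098-04-04

`weekday 1` advances to the next Monday; 2097-12-31 is a Tuesday, so it moves forward to 2098-01-06.
Applying '+87 days' to 2098-01-06: counting 87 days forward gives 2098-04-03.
`weekday 5` advances to the next Friday; 2098-04-03 is a Thursday, so it moves forward to 2098-04-04.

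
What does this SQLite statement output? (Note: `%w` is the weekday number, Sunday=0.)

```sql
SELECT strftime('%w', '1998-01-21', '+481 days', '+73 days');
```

First apply '+481 days', '+73 days': 1998-01-21 → 1999-07-29.
1999-07-29 is a Thursday; with Sunday=0 that is 4.

4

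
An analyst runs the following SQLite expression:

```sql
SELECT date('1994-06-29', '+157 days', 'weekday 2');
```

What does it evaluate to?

1994-12-06

Applying '+157 days' to 1994-06-29: counting 157 days forward gives 1994-12-03.
`weekday 2` advances to the next Tuesday; 1994-12-03 is a Saturday, so it moves forward to 1994-12-06.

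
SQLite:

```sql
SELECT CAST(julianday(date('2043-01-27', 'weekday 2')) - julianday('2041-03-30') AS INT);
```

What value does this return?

668

`weekday 2` advances to the next Tuesday; 2043-01-27 is already a Tuesday, so it stays at 2043-01-27.
1 day remains in March 2041 after the 30th (31 − 30).
Full months from April 2041 through December 2042 contribute their day counts.
Then 27 days into January 2043.
Total: 1 + 30 + 31 + 30 + 31 + 31 + 30 + 31 + 30 + 31 + 31 + 28 + 31 + 30 + 31 + 30 + 31 + 31 + 30 + 31 + 30 + 31 + 27 = 668.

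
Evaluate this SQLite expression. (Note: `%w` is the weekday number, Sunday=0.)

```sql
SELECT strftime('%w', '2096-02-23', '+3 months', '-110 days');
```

First apply '+3 months', '-110 days': 2096-02-23 → 2096-02-03.
2096-02-03 is a Friday; with Sunday=0 that is 5.

5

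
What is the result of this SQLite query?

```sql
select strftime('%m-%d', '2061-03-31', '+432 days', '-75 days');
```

First apply '+432 days', '-75 days': 2061-03-31 → 2062-03-23.
`%m-%d` extracts the month-day: 03-23.

03-23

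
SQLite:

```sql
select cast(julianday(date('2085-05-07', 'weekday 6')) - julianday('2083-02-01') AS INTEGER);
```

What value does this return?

831

`weekday 6` advances to the next Saturday; 2085-05-07 is a Monday, so it moves forward to 2085-05-12.
27 days remain in February 2083 after the 1st (28 − 1).
Full months from March 2083 through April 2085 contribute their day counts.
Then 12 days into May 2085.
Total: 27 + 31 + 30 + 31 + 30 + 31 + 31 + 30 + 31 + 30 + 31 + 31 + 29 + 31 + 30 + 31 + 30 + 31 + 31 + 30 + 31 + 30 + 31 + 31 + 28 + 31 + 30 + 12 = 831.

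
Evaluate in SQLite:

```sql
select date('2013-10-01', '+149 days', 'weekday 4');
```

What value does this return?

Applying '+149 days' to 2013-10-01: counting 149 days forward gives 2014-02-27.
`weekday 4` advances to the next Thursday; 2014-02-27 is already a Thursday, so it stays at 2014-02-27.

2014-02-27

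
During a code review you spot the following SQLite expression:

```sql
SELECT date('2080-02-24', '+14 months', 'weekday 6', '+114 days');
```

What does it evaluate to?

2081-08-18

Adding +14 months to 2080-02-24 gives 2081-04-24.
`weekday 6` advances to the next Saturday; 2081-04-24 is a Thursday, so it moves forward to 2081-04-26.
Applying '+114 days' to 2081-04-26: counting 114 days forward gives 2081-08-18.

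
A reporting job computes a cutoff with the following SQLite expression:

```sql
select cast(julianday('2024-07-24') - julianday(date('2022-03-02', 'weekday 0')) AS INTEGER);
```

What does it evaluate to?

`weekday 0` advances to the next Sunday; 2022-03-02 is a Wednesday, so it moves forward to 2022-03-06.
25 days remain in March 2022 after the 6th (31 − 6).
Full months from April 2022 through June 2024 contribute their day counts.
Then 24 days into July 2024.
Total: 25 + 30 + 31 + 30 + 31 + 31 + 30 + 31 + 30 + 31 + 31 + 28 + 31 + 30 + 31 + 30 + 31 + 31 + 30 + 31 + 30 + 31 + 31 + 29 + 31 + 30 + 31 + 30 + 24 = 871.

871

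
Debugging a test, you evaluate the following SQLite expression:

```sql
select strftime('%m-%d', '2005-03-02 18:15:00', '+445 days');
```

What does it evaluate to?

First apply '+445 days': 2005-03-02 18:15:00 → 2006-05-21 18:15:00.
`%m-%d` extracts the month-day: 05-21.

05-21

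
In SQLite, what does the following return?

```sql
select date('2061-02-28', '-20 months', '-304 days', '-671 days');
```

2056-10-26

Adding -20 months to 2061-02-28 gives 2059-06-28.
Applying '-304 days' to 2059-06-28: counting 304 days back gives 2058-08-28.
Applying '-671 days' to 2058-08-28: counting 671 days back gives 2056-10-26.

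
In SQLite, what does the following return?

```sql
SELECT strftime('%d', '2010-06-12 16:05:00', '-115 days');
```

17

First apply '-115 days': 2010-06-12 16:05:00 → 2010-02-17 16:05:00.
`%d` extracts the 2-digit day of month: 17.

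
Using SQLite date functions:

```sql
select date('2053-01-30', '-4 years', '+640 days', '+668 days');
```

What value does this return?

Adding -4 years to 2053-01-30 gives 2049-01-30.
Applying '+640 days' to 2049-01-30: counting 640 days forward gives 2050-11-01.
Applying '+668 days' to 2050-11-01: counting 668 days forward gives 2052-08-30.

2052-08-30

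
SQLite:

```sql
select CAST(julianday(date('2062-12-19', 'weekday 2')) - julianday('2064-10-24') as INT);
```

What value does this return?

`weekday 2` advances to the next Tuesday; 2062-12-19 is already a Tuesday, so it stays at 2062-12-19.
12 days remain in December 2062 after the 19th (31 − 19).
Full months from January 2063 through September 2064 contribute their day counts.
Then 24 days into October 2064.
Total: 12 + 31 + 28 + 31 + 30 + 31 + 30 + 31 + 31 + 30 + 31 + 30 + 31 + 31 + 29 + 31 + 30 + 31 + 30 + 31 + 31 + 30 + 24 = 675.
The subtraction is earlier − later, so the result is −675 → -675.

-675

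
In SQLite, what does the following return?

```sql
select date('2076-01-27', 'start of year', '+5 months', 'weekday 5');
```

2076-06-05

`start of year` rewinds 2076-01-27 to 2076-01-01.
Adding +5 months to 2076-01-01 gives 2076-06-01.
`weekday 5` advances to the next Friday; 2076-06-01 is a Monday, so it moves forward to 2076-06-05.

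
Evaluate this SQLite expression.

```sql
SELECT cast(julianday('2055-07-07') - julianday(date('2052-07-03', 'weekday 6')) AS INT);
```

`weekday 6` advances to the next Saturday; 2052-07-03 is a Wednesday, so it moves forward to 2052-07-06.
25 days remain in July 2052 after the 6th (31 − 6).
Full months from August 2052 through June 2055 contribute their day counts.
Then 7 days into July 2055.
Total: 25 + 31 + 30 + 31 + 30 + 31 + 31 + 28 + 31 + 30 + 31 + 30 + 31 + 31 + 30 + 31 + 30 + 31 + 31 + 28 + 31 + 30 + 31 + 30 + 31 + 31 + 30 + 31 + 30 + 31 + 31 + 28 + 31 + 30 + 31 + 30 + 7 = 1096.

1096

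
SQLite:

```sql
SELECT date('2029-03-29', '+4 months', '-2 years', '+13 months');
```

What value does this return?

Adding +4 months to 2029-03-29 gives 2029-07-29.
Adding -2 years to 2029-07-29 gives 2027-07-29.
Adding +13 months to 2027-07-29 gives 2028-08-29.

2028-08-29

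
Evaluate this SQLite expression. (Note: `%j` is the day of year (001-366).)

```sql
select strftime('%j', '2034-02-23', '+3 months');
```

143

First apply '+3 months': 2034-02-23 → 2034-05-23.
Day-of-year for 2034-05-23: days since 2034-01-01 inclusive = 143, zero-padded to 143.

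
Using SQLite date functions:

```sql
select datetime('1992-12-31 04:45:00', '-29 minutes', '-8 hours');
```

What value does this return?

-29 minutes from 1992-12-31 04:45:00 is 1992-12-31 04:16:00.
-8 hours from 1992-12-31 04:16:00 is 1992-12-30 20:16:00 (crosses midnight).

1992-12-30 20:16:00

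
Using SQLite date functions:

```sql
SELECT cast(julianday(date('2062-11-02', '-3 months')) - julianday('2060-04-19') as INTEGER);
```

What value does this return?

Adding -3 months to 2062-11-02 gives 2062-08-02.
11 days remain in April 2060 after the 19th (30 − 19).
Full months from May 2060 through July 2062 contribute their day counts.
Then 2 days into August 2062.
Total: 11 + 31 + 30 + 31 + 31 + 30 + 31 + 30 + 31 + 31 + 28 + 31 + 30 + 31 + 30 + 31 + 31 + 30 + 31 + 30 + 31 + 31 + 28 + 31 + 30 + 31 + 30 + 31 + 2 = 835.

835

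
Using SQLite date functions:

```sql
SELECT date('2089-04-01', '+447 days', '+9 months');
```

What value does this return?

Applying '+447 days' to 2089-04-01: counting 447 days forward gives 2090-06-22.
Adding +9 months to 2090-06-22 gives 2091-03-22.

2091-03-22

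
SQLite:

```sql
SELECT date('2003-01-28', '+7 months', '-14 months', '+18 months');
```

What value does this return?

2003-12-28

Adding +7 months to 2003-01-28 gives 2003-08-28.
Adding -14 months to 2003-08-28 gives 2002-06-28.
Adding +18 months to 2002-06-28 gives 2003-12-28.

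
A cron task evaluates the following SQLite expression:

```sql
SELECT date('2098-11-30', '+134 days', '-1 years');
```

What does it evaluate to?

Applying '+134 days' to 2098-11-30: counting 134 days forward gives 2099-04-13.
Adding -1 year to 2099-04-13 gives 2098-04-13.

2098-04-13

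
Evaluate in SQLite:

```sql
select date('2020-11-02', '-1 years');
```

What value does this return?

Adding -1 year to 2020-11-02 gives 2019-11-02.

2019-11-02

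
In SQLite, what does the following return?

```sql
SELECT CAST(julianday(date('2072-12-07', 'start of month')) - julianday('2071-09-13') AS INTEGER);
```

445

`start of month` rewinds 2072-12-07 to 2072-12-01.
17 days remain in September 2071 after the 13th (30 − 13).
Full months from October 2071 through November 2072 contribute their day counts.
Then 1 day into December 2072.
Total: 17 + 31 + 30 + 31 + 31 + 29 + 31 + 30 + 31 + 30 + 31 + 31 + 30 + 31 + 30 + 1 = 445.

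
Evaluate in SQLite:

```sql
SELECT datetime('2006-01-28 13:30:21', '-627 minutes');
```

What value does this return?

627 minutes = 10h 27m; -627 minutes from 2006-01-28 13:30:21 is 2006-01-28 03:03:21.

2006-01-28 03:03:21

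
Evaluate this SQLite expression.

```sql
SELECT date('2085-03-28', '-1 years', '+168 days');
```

Adding -1 year to 2085-03-28 gives 2084-03-28.
Applying '+168 days' to 2084-03-28: counting 168 days forward gives 2084-09-12.

2084-09-12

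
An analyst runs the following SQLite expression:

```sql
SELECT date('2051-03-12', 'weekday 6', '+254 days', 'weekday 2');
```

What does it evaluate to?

`weekday 6` advances to the next Saturday; 2051-03-12 is a Sunday, so it moves forward to 2051-03-18.
Applying '+254 days' to 2051-03-18: counting 254 days forward gives 2051-11-27.
`weekday 2` advances to the next Tuesday; 2051-11-27 is a Monday, so it moves forward to 2051-11-28.

2051-11-28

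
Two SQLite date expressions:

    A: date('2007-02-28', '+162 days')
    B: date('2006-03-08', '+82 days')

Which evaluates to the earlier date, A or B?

A = 2007-08-09.
B = 2006-05-29.
B is earlier.

B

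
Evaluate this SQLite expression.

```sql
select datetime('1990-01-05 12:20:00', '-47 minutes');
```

1990-01-05 11:33:00

-47 minutes from 1990-01-05 12:20:00 is 1990-01-05 11:33:00.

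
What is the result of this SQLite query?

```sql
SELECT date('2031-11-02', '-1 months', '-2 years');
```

Adding -1 month to 2031-11-02 gives 2031-10-02.
Adding -2 years to 2031-10-02 gives 2029-10-02.

2029-10-02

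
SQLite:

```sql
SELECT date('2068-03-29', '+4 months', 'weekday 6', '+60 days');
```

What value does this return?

Adding +4 months to 2068-03-29 gives 2068-07-29.
`weekday 6` advances to the next Saturday; 2068-07-29 is a Sunday, so it moves forward to 2068-08-04.
Applying '+60 days' to 2068-08-04: counting 60 days forward gives 2068-10-03.

2068-10-03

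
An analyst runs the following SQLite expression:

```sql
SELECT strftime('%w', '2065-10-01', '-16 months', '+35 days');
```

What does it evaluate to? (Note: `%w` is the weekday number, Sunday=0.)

0

First apply '-16 months', '+35 days': 2065-10-01 → 2064-07-06.
2064-07-06 is a Sunday; with Sunday=0 that is 0.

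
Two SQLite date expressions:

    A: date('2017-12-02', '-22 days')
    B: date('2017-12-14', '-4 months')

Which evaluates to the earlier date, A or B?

A = 2017-11-10.
B = 2017-08-14.
B is earlier.

B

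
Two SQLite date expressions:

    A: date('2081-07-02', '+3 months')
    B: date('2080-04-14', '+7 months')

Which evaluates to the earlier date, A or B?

A = 2081-10-02.
B = 2080-11-14.
B is earlier.

B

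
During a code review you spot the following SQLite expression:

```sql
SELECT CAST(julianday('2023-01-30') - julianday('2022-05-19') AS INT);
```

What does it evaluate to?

12 days remain in May 2022 after the 19th (31 − 19).
Full months from June 2022 through December 2022 contribute their day counts.
Then 30 days into January 2023.
Total: 12 + 30 + 31 + 31 + 30 + 31 + 30 + 31 + 30 = 256.

256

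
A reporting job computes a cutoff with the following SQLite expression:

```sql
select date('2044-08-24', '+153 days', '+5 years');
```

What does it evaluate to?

Applying '+153 days' to 2044-08-24: counting 153 days forward gives 2045-01-24.
Adding +5 years to 2045-01-24 gives 2050-01-24.

2050-01-24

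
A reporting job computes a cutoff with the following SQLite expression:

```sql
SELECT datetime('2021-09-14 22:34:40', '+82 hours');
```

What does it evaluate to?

2021-09-18 08:34:40

+82 hours from 2021-09-14 22:34:40 is 2021-09-18 08:34:40 (crosses midnight).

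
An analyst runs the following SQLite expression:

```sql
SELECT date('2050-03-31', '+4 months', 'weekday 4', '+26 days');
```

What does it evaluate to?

Adding +4 months to 2050-03-31 gives 2050-07-31.
`weekday 4` advances to the next Thursday; 2050-07-31 is a Sunday, so it moves forward to 2050-08-04.
Advancing 26 more days within August lands on 2050-08-30.

2050-08-30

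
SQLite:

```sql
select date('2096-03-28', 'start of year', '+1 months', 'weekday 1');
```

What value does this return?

2096-02-06

`start of year` rewinds 2096-03-28 to 2096-01-01.
Adding +1 month to 2096-01-01 gives 2096-02-01.
`weekday 1` advances to the next Monday; 2096-02-01 is a Wednesday, so it moves forward to 2096-02-06.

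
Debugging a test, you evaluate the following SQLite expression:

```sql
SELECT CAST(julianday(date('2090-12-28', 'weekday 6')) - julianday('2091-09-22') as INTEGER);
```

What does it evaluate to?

`weekday 6` advances to the next Saturday; 2090-12-28 is a Thursday, so it moves forward to 2090-12-30.
1 day remains in December 2090 after the 30th (31 − 30).
Full months from January 2091 through August 2091 contribute their day counts.
Then 22 days into September 2091.
Total: 1 + 31 + 28 + 31 + 30 + 31 + 30 + 31 + 31 + 22 = 266.
The subtraction is earlier − later, so the result is −266 → -266.

-266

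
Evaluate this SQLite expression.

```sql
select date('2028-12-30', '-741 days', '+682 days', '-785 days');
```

2026-09-08

Applying '-741 days' to 2028-12-30: counting 741 days back gives 2026-12-20.
Applying '+682 days' to 2026-12-20: counting 682 days forward gives 2028-11-01.
Applying '-785 days' to 2028-11-01: counting 785 days back gives 2026-09-08.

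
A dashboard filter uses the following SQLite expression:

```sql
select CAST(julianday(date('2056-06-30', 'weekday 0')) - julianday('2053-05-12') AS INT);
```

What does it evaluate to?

1147

`weekday 0` advances to the next Sunday; 2056-06-30 is a Friday, so it moves forward to 2056-07-02.
19 days remain in May 2053 after the 12th (31 − 12).
Full months from June 2053 through June 2056 contribute their day counts.
Then 2 days into July 2056.
Total: 19 + 30 + 31 + 31 + 30 + 31 + 30 + 31 + 31 + 28 + 31 + 30 + 31 + 30 + 31 + 31 + 30 + 31 + 30 + 31 + 31 + 28 + 31 + 30 + 31 + 30 + 31 + 31 + 30 + 31 + 30 + 31 + 31 + 29 + 31 + 30 + 31 + 30 + 2 = 1147.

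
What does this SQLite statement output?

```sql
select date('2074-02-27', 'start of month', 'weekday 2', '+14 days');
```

`start of month` rewinds 2074-02-27 to 2074-02-01.
`weekday 2` advances to the next Tuesday; 2074-02-01 is a Thursday, so it moves forward to 2074-02-06.
Advancing 14 more days within February lands on 2074-02-20.

2074-02-20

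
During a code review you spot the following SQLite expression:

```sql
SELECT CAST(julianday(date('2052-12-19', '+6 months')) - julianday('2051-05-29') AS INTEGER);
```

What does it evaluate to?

752

Adding +6 months to 2052-12-19 gives 2053-06-19.
2 days remain in May 2051 after the 29th (31 − 29).
Full months from June 2051 through May 2053 contribute their day counts.
Then 19 days into June 2053.
Total: 2 + 30 + 31 + 31 + 30 + 31 + 30 + 31 + 31 + 29 + 31 + 30 + 31 + 30 + 31 + 31 + 30 + 31 + 30 + 31 + 31 + 28 + 31 + 30 + 31 + 19 = 752.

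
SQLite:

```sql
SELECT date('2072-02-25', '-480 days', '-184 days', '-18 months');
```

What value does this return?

2068-11-02

Applying '-480 days' to 2072-02-25: counting 480 days back gives 2070-11-02.
Applying '-184 days' to 2070-11-02: counting 184 days back gives 2070-05-02.
Adding -18 months to 2070-05-02 gives 2068-11-02.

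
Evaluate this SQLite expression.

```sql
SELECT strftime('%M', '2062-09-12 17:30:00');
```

30

`%M` extracts the 2-digit minute: 30.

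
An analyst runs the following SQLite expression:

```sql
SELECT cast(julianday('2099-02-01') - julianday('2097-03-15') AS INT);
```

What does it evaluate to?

688

16 days remain in March 2097 after the 15th (31 − 15).
Full months from April 2097 through January 2099 contribute their day counts.
Then 1 day into February 2099.
Total: 16 + 30 + 31 + 30 + 31 + 31 + 30 + 31 + 30 + 31 + 31 + 28 + 31 + 30 + 31 + 30 + 31 + 31 + 30 + 31 + 30 + 31 + 31 + 1 = 688.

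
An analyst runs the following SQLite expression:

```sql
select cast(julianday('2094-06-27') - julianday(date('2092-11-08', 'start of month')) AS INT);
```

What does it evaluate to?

603

`start of month` rewinds 2092-11-08 to 2092-11-01.
29 days remain in November 2092 after the 1st (30 − 1).
Full months from December 2092 through May 2094 contribute their day counts.
Then 27 days into June 2094.
Total: 29 + 31 + 31 + 28 + 31 + 30 + 31 + 30 + 31 + 31 + 30 + 31 + 30 + 31 + 31 + 28 + 31 + 30 + 31 + 27 = 603.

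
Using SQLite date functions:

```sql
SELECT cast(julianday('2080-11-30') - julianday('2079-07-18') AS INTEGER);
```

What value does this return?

13 days remain in July 2079 after the 18th (31 − 18).
Full months from August 2079 through October 2080 contribute their day counts.
Then 30 days into November 2080.
Total: 13 + 31 + 30 + 31 + 30 + 31 + 31 + 29 + 31 + 30 + 31 + 30 + 31 + 31 + 30 + 31 + 30 = 501.

501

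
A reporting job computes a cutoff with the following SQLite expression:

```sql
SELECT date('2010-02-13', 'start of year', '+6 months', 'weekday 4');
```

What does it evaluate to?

2010-07-01

`start of year` rewinds 2010-02-13 to 2010-01-01.
Adding +6 months to 2010-01-01 gives 2010-07-01.
`weekday 4` advances to the next Thursday; 2010-07-01 is already a Thursday, so it stays at 2010-07-01.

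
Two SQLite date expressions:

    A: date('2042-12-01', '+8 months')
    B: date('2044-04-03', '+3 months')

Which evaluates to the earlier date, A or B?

A

A = 2043-08-01.
B = 2044-07-03.
A is earlier.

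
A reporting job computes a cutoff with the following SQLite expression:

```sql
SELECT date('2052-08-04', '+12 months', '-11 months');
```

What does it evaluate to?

2052-09-04

Adding +12 months to 2052-08-04 gives 2053-08-04.
Adding -11 months to 2053-08-04 gives 2052-09-04.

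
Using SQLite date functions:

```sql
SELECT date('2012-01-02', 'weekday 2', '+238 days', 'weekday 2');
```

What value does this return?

2012-08-28

`weekday 2` advances to the next Tuesday; 2012-01-02 is a Monday, so it moves forward to 2012-01-03.
Applying '+238 days' to 2012-01-03: counting 238 days forward gives 2012-08-28.
`weekday 2` advances to the next Tuesday; 2012-08-28 is already a Tuesday, so it stays at 2012-08-28.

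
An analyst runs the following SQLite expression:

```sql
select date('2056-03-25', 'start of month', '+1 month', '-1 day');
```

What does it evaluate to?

`start of month` rewinds 2056-03-25 to 2056-03-01.
Adding +1 month to 2056-03-01 gives 2056-04-01.
Going back 1 day from 2056-04-01 reaches 2056-03-31 (last day of March, 31 days).

2056-03-31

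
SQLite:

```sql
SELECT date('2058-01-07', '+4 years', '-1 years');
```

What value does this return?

Adding +4 years to 2058-01-07 gives 2062-01-07.
Adding -1 year to 2062-01-07 gives 2061-01-07.

2061-01-07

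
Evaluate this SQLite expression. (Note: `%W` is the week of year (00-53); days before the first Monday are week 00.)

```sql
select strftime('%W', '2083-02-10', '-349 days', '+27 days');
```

First apply '-349 days', '+27 days': 2083-02-10 → 2082-03-25.
2082-03-25 is a Wednesday. SQLite's %W counts Mondays since the year started; the result is 12.

12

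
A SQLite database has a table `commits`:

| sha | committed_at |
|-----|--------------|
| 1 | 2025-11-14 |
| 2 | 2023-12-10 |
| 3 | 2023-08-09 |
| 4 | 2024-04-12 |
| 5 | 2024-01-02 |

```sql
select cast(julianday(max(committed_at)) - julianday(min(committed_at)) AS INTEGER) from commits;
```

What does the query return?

MIN = 2023-08-09, MAX = 2025-11-14.
22 days remain in August 2023 after the 9th (31 − 9).
Full months from September 2023 through October 2025 contribute their day counts.
Then 14 days into November 2025.
Total: 22 + 30 + 31 + 30 + 31 + 31 + 29 + 31 + 30 + 31 + 30 + 31 + 31 + 30 + 31 + 30 + 31 + 31 + 28 + 31 + 30 + 31 + 30 + 31 + 31 + 30 + 31 + 14 = 828.

828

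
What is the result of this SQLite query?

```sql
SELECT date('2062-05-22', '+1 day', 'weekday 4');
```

2062-05-25

Advancing 1 more day within May lands on 2062-05-23.
`weekday 4` advances to the next Thursday; 2062-05-23 is a Tuesday, so it moves forward to 2062-05-25.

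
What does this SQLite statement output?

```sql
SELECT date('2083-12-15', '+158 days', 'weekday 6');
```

2084-05-27

Applying '+158 days' to 2083-12-15: counting 158 days forward gives 2084-05-21.
`weekday 6` advances to the next Saturday; 2084-05-21 is a Sunday, so it moves forward to 2084-05-27.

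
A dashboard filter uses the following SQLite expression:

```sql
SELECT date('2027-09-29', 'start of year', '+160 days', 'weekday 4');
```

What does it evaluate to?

`start of year` rewinds 2027-09-29 to 2027-01-01.
Applying '+160 days' to 2027-01-01: counting 160 days forward gives 2027-06-10.
`weekday 4` advances to the next Thursday; 2027-06-10 is already a Thursday, so it stays at 2027-06-10.

2027-06-10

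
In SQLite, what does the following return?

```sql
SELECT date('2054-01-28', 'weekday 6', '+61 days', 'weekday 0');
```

2054-04-05

`weekday 6` advances to the next Saturday; 2054-01-28 is a Wednesday, so it moves forward to 2054-01-31.
Applying '+61 days' to 2054-01-31: counting 61 days forward gives 2054-04-02.
`weekday 0` advances to the next Sunday; 2054-04-02 is a Thursday, so it moves forward to 2054-04-05.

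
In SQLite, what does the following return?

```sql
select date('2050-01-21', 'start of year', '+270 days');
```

`start of year` rewinds 2050-01-21 to 2050-01-01.
Applying '+270 days' to 2050-01-01: counting 270 days forward gives 2050-09-28.

2050-09-28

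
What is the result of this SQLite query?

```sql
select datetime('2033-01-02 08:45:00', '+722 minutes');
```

722 minutes = 12h 2m; +722 minutes from 2033-01-02 08:45:00 is 2033-01-02 20:47:00.

2033-01-02 20:47:00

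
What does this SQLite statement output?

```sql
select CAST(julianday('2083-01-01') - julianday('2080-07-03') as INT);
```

28 days remain in July 2080 after the 3rd (31 − 3).
Full months from August 2080 through December 2082 contribute their day counts.
Then 1 day into January 2083.
Total: 28 + 31 + 30 + 31 + 30 + 31 + 31 + 28 + 31 + 30 + 31 + 30 + 31 + 31 + 30 + 31 + 30 + 31 + 31 + 28 + 31 + 30 + 31 + 30 + 31 + 31 + 30 + 31 + 30 + 31 + 1 = 912.

912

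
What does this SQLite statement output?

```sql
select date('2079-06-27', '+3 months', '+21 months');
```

Adding +3 months to 2079-06-27 gives 2079-09-27.
Adding +21 months to 2079-09-27 gives 2081-06-27.

2081-06-27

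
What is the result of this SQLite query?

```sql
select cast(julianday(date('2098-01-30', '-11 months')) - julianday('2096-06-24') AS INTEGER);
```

251

Adding -11 months to 2098-01-30 targets 2097-02-30. February 2097 has only 28 days, so SQLite normalizes the 2-day overflow forward to 2097-03-02.
6 days remain in June 2096 after the 24th (30 − 24).
Full months from July 2096 through February 2097 contribute their day counts.
Then 2 days into March 2097.
Total: 6 + 31 + 31 + 30 + 31 + 30 + 31 + 31 + 28 + 2 = 251.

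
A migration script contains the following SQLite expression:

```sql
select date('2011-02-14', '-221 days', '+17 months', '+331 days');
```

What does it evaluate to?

2012-11-03

Applying '-221 days' to 2011-02-14: counting 221 days back gives 2010-07-08.
Adding +17 months to 2010-07-08 gives 2011-12-08.
Applying '+331 days' to 2011-12-08: counting 331 days forward gives 2012-11-03.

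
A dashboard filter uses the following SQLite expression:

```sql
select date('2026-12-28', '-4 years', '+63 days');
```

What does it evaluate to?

2023-03-01

Adding -4 years to 2026-12-28 gives 2022-12-28.
Applying '+63 days' to 2022-12-28: counting 63 days forward gives 2023-03-01.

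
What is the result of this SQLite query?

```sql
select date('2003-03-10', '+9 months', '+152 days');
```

Adding +9 months to 2003-03-10 gives 2003-12-10.
Applying '+152 days' to 2003-12-10: counting 152 days forward gives 2004-05-10.

2004-05-10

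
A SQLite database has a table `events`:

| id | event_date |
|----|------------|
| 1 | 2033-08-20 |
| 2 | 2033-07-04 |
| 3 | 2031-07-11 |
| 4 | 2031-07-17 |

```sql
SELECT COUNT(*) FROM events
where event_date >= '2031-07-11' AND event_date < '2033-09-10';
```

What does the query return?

Rows in [2031-07-11, 2033-09-10): 2033-08-20, 2033-07-04, 2031-07-11, 2031-07-17 → 4 rows.

4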